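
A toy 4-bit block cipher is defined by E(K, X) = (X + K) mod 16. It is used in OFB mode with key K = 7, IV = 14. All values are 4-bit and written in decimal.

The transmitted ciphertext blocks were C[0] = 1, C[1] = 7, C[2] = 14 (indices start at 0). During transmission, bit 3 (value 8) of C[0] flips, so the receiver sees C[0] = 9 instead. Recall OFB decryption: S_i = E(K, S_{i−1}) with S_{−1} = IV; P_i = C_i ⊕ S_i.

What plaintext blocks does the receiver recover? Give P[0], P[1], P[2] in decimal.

P[0] = 12, P[1] = 11, P[2] = 13

Only C[0] changed, to 9. In OFB, a change in C_i flips the same bit in P_i only; the keystream is unaffected. Decrypting the received ciphertext:
P[0]: S = E(K, 14) = 5; 9 ⊕ 5 = 12.
P[1]: S = E(K, 5) = 12; 7 ⊕ 12 = 11.
P[2]: S = E(K, 12) = 3; 14 ⊕ 3 = 13.
Blocks that differ from the original plaintext: P[0].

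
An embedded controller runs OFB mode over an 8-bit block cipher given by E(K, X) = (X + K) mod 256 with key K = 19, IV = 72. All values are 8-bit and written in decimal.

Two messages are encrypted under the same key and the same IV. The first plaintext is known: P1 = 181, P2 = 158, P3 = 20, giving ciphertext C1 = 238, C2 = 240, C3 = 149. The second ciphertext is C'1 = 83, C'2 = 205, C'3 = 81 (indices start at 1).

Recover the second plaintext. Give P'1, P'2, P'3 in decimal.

In OFB with a reused IV, both messages share the same keystream S_i, so C_i ⊕ C'_i = P_i ⊕ P'_i and thus P'_i = P_i ⊕ C_i ⊕ C'_i.
P'1: 181 ⊕ 238 ⊕ 83 = 8.
P'2: 158 ⊕ 240 ⊕ 205 = 163.
P'3: 20 ⊕ 149 ⊕ 81 = 208.

P'1 = 8, P'2 = 163, P'3 = 208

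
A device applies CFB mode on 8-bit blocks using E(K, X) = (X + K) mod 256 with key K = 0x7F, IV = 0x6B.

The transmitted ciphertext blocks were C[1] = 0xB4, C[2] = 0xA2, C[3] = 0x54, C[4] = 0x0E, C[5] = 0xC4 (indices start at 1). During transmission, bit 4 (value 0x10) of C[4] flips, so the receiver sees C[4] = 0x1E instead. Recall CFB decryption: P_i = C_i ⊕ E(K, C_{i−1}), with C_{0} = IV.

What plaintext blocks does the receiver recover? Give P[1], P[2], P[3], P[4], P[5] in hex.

Only C[4] changed, to 0x1E. In CFB, a change in C_i flips the same bit in P_i and garbles P_{i+1}. Decrypting the received ciphertext:
P[1]: E(K, 0x6B) = 0xEA; 0xB4 ⊕ 0xEA = 0x5E.
P[2]: E(K, 0xB4) = 0x33; 0xA2 ⊕ 0x33 = 0x91.
P[3]: E(K, 0xA2) = 0x21; 0x54 ⊕ 0x21 = 0x75.
P[4]: E(K, 0x54) = 0xD3; 0x1E ⊕ 0xD3 = 0xCD.
P[5]: E(K, 0x1E) = 0x9D; 0xC4 ⊕ 0x9D = 0x59.
Blocks that differ from the original plaintext: P[4], P[5].

P[1] = 0x5E, P[2] = 0x91, P[3] = 0x75, P[4] = 0xCD, P[5] = 0x59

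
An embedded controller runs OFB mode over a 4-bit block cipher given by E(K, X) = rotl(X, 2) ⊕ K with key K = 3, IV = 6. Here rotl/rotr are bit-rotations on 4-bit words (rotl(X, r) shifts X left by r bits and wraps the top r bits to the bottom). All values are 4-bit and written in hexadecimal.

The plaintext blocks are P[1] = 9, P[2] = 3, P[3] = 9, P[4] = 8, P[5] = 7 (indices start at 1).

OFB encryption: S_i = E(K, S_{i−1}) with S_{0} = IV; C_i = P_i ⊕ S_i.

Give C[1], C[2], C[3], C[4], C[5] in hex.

C[1]: S = E(K, 6) = A; 9 ⊕ A = 3.
C[2]: S = E(K, A) = 9; 3 ⊕ 9 = A.
C[3]: S = E(K, 9) = 5; 9 ⊕ 5 = C.
C[4]: S = E(K, 5) = 6; 8 ⊕ 6 = E.
C[5]: S = E(K, 6) = A; 7 ⊕ A = D.

C[1] = 3, C[2] = A, C[3] = C, C[4] = E, C[5] = D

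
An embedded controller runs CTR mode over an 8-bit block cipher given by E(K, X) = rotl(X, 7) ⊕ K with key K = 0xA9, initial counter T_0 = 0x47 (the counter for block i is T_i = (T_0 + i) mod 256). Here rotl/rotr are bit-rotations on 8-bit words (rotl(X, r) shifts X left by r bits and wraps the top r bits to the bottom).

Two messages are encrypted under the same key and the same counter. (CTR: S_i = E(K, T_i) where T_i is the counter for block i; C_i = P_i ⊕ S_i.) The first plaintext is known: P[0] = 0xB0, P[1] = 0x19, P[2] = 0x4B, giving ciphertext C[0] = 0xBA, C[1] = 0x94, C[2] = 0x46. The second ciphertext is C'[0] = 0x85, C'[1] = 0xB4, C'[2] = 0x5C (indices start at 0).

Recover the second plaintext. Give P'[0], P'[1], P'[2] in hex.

P'[0] = 0x8F, P'[1] = 0x39, P'[2] = 0x51

In CTR with a reused counter, both messages share the same keystream S_i, so C_i ⊕ C'_i = P_i ⊕ P'_i and thus P'_i = P_i ⊕ C_i ⊕ C'_i.
P'[0]: 0xB0 ⊕ 0xBA ⊕ 0x85 = 0x8F.
P'[1]: 0x19 ⊕ 0x94 ⊕ 0xB4 = 0x39.
P'[2]: 0x4B ⊕ 0x46 ⊕ 0x5C = 0x51.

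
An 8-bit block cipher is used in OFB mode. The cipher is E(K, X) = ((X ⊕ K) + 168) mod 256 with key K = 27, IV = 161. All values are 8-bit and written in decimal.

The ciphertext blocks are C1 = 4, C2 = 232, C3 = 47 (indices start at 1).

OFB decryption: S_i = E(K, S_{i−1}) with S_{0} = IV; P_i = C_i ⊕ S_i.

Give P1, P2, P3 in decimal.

P1 = 102, P2 = 201, P3 = 205

P1: S = E(K, 161) = 98; 4 ⊕ 98 = 102.
P2: S = E(K, 98) = 33; 232 ⊕ 33 = 201.
P3: S = E(K, 33) = 226; 47 ⊕ 226 = 205.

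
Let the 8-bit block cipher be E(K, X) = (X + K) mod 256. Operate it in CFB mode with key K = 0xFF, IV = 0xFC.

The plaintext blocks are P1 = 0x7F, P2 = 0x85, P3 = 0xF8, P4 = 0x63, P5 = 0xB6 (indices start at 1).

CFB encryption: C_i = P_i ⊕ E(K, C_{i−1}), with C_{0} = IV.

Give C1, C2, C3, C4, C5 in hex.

C1: E(K, 0xFC) = 0xFB; 0x7F ⊕ 0xFB = 0x84.
C2: E(K, 0x84) = 0x83; 0x85 ⊕ 0x83 = 0x06.
C3: E(K, 0x06) = 0x05; 0xF8 ⊕ 0x05 = 0xFD.
C4: E(K, 0xFD) = 0xFC; 0x63 ⊕ 0xFC = 0x9F.
C5: E(K, 0x9F) = 0x9E; 0xB6 ⊕ 0x9E = 0x28.

C1 = 0x84, C2 = 0x06, C3 = 0xFD, C4 = 0x9F, C5 = 0x28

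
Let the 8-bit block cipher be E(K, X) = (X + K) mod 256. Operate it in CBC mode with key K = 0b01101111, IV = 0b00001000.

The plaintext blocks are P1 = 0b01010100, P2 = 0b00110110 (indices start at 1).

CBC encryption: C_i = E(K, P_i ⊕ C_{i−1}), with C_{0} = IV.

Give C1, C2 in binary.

C1 = 0b11001011, C2 = 0b01101100

C1: P1 ⊕ 0b00001000 = 0b01011100; E(K, 0b01011100) = 0b11001011.
C2: P2 ⊕ 0b11001011 = 0b11111101; E(K, 0b11111101) = 0b01101100.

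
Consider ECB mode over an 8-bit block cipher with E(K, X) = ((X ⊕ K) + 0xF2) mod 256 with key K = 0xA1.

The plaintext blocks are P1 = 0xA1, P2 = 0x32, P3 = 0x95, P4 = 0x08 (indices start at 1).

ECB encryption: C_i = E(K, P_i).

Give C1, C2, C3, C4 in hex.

C1: E(K, 0xA1) = 0xF2.
C2: E(K, 0x32) = 0x85.
C3: E(K, 0x95) = 0x26.
C4: E(K, 0x08) = 0x9B.

C1 = 0xF2, C2 = 0x85, C3 = 0x26, C4 = 0x9B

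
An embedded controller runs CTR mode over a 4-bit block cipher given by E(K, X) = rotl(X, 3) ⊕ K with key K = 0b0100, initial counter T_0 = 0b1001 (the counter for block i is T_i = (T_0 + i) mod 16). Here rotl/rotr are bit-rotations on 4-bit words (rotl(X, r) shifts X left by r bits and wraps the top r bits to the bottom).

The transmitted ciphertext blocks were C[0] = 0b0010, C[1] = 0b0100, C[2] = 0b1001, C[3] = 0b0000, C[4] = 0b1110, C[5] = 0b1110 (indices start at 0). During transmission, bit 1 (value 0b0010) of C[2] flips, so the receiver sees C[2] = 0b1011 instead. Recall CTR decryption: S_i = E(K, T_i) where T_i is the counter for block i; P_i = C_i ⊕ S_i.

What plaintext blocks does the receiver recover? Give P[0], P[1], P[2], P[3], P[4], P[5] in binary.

P[0] = 0b1010, P[1] = 0b0101, P[2] = 0b0010, P[3] = 0b0010, P[4] = 0b0100, P[5] = 0b1101

Only C[2] changed, to 0b1011. In CTR, a change in C_i flips the same bit in P_i only; the keystream is unaffected. Decrypting the received ciphertext:
P[0]: T = 0b1001, S = E(K, T) = 0b1000; 0b0010 ⊕ 0b1000 = 0b1010.
P[1]: T = 0b1010, S = E(K, T) = 0b0001; 0b0100 ⊕ 0b0001 = 0b0101.
P[2]: T = 0b1011, S = E(K, T) = 0b1001; 0b1011 ⊕ 0b1001 = 0b0010.
P[3]: T = 0b1100, S = E(K, T) = 0b0010; 0b0000 ⊕ 0b0010 = 0b0010.
P[4]: T = 0b1101, S = E(K, T) = 0b1010; 0b1110 ⊕ 0b1010 = 0b0100.
P[5]: T = 0b1110, S = E(K, T) = 0b0011; 0b1110 ⊕ 0b0011 = 0b1101.
Blocks that differ from the original plaintext: P[2].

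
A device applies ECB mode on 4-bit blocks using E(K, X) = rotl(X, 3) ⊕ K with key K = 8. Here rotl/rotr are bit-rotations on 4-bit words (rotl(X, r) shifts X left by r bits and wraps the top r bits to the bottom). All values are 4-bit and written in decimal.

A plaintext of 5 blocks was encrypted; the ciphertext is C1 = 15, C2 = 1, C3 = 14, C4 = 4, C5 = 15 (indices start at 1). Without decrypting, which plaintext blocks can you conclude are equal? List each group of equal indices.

P1 = P5

ECB encrypts each block independently with the same key, so equal ciphertext blocks imply equal plaintext blocks.
C1 = C5 = 15, so P1 = P5.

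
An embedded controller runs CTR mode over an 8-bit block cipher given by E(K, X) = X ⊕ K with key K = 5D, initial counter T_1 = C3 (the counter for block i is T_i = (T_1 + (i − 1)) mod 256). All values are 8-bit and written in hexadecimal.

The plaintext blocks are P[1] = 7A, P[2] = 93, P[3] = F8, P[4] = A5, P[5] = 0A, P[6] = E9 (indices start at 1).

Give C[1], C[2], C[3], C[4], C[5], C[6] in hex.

CTR encryption: S_i = E(K, T_i) where T_i is the counter for block i; C_i = P_i ⊕ S_i.
C[1]: T = C3, S = E(K, T) = 9E; 7A ⊕ 9E = E4.
C[2]: T = C4, S = E(K, T) = 99; 93 ⊕ 99 = 0A.
C[3]: T = C5, S = E(K, T) = 98; F8 ⊕ 98 = 60.
C[4]: T = C6, S = E(K, T) = 9B; A5 ⊕ 9B = 3E.
C[5]: T = C7, S = E(K, T) = 9A; 0A ⊕ 9A = 90.
C[6]: T = C8, S = E(K, T) = 95; E9 ⊕ 95 = 7C.

C[1] = E4, C[2] = 0A, C[3] = 60, C[4] = 3E, C[5] = 90, C[6] = 7C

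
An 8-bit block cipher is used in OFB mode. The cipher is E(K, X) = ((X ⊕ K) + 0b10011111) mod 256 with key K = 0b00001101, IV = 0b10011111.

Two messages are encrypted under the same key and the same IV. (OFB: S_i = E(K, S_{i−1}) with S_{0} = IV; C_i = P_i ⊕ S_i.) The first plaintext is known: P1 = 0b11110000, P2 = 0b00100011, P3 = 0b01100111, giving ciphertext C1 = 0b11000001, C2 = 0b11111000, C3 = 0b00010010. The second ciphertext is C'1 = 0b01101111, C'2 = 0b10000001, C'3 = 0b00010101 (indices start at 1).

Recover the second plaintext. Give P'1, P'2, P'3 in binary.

In OFB with a reused IV, both messages share the same keystream S_i, so C_i ⊕ C'_i = P_i ⊕ P'_i and thus P'_i = P_i ⊕ C_i ⊕ C'_i.
P'1: 0b11110000 ⊕ 0b11000001 ⊕ 0b01101111 = 0b01011110.
P'2: 0b00100011 ⊕ 0b11111000 ⊕ 0b10000001 = 0b01011010.
P'3: 0b01100111 ⊕ 0b00010010 ⊕ 0b00010101 = 0b01100000.

P'1 = 0b01011110, P'2 = 0b01011010, P'3 = 0b01100000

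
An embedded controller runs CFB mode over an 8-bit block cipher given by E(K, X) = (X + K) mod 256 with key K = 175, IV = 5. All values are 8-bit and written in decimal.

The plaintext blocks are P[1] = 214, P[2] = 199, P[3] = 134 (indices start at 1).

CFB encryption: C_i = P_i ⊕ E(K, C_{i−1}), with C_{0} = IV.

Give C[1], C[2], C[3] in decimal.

C[1] = 98, C[2] = 214, C[3] = 3

C[1]: E(K, 5) = 180; 214 ⊕ 180 = 98.
C[2]: E(K, 98) = 17; 199 ⊕ 17 = 214.
C[3]: E(K, 214) = 133; 134 ⊕ 133 = 3.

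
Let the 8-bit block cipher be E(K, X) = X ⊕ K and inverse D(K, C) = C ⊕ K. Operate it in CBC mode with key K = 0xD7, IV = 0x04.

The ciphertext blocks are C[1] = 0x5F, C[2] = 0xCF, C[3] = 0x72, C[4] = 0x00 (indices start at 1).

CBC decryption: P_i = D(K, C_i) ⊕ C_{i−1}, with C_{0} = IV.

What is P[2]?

P[2] = 0x47

P[2]: D(K, 0xCF) = 0x18; 0x18 ⊕ 0x5F = 0x47.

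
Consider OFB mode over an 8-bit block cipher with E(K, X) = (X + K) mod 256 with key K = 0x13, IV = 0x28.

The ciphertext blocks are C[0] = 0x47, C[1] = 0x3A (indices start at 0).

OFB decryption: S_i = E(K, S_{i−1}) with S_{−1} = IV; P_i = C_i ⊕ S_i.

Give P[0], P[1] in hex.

P[0]: S = E(K, 0x28) = 0x3B; 0x47 ⊕ 0x3B = 0x7C.
P[1]: S = E(K, 0x3B) = 0x4E; 0x3A ⊕ 0x4E = 0x74.

P[0] = 0x7C, P[1] = 0x74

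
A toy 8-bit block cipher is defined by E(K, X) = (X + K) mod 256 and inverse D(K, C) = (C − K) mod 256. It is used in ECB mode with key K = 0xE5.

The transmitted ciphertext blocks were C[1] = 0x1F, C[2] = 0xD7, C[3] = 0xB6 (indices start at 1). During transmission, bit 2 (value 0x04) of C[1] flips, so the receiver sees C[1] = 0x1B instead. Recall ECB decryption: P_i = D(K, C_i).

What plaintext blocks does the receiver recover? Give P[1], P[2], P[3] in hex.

P[1] = 0x36, P[2] = 0xF2, P[3] = 0xD1

Only C[1] changed, to 0x1B. In ECB, a change in C_i affects only P_i. Decrypting the received ciphertext:
P[1]: D(K, 0x1B) = 0x36.
P[2]: D(K, 0xD7) = 0xF2.
P[3]: D(K, 0xB6) = 0xD1.
Blocks that differ from the original plaintext: P[1].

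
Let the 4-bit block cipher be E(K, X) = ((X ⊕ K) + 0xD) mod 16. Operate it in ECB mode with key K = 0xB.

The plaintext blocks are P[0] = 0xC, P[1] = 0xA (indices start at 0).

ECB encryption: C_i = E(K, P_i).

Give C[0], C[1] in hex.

C[0]: E(K, 0xC) = 0x4.
C[1]: E(K, 0xA) = 0xE.

C[0] = 0x4, C[1] = 0xE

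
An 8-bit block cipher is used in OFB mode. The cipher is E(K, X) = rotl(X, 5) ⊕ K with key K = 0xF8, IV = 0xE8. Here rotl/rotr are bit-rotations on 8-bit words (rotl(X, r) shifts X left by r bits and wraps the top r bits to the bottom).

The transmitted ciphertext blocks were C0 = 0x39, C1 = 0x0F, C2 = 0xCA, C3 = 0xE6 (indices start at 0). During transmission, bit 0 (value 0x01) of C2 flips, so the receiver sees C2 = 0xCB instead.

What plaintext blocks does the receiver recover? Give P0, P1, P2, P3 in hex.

OFB decryption: S_i = E(K, S_{i−1}) with S_{−1} = IV; P_i = C_i ⊕ S_i.
Only C2 changed, to 0xCB. In OFB, a change in C_i flips the same bit in P_i only; the keystream is unaffected. Decrypting the received ciphertext:
P0: S = E(K, 0xE8) = 0xE5; 0x39 ⊕ 0xE5 = 0xDC.
P1: S = E(K, 0xE5) = 0x44; 0x0F ⊕ 0x44 = 0x4B.
P2: S = E(K, 0x44) = 0x70; 0xCB ⊕ 0x70 = 0xBB.
P3: S = E(K, 0x70) = 0xF6; 0xE6 ⊕ 0xF6 = 0x10.
Blocks that differ from the original plaintext: P2.

P0 = 0xDC, P1 = 0x4B, P2 = 0xBB, P3 = 0x10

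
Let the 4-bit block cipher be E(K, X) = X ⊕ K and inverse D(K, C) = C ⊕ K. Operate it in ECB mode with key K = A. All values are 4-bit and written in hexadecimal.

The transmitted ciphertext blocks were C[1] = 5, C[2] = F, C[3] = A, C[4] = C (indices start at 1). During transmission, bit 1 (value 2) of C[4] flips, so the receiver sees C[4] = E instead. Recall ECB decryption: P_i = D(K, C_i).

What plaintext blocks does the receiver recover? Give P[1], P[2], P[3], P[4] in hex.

P[1] = F, P[2] = 5, P[3] = 0, P[4] = 4

Only C[4] changed, to E. In ECB, a change in C_i affects only P_i. Decrypting the received ciphertext:
P[1]: D(K, 5) = F.
P[2]: D(K, F) = 5.
P[3]: D(K, A) = 0.
P[4]: D(K, E) = 4.
Blocks that differ from the original plaintext: P[4].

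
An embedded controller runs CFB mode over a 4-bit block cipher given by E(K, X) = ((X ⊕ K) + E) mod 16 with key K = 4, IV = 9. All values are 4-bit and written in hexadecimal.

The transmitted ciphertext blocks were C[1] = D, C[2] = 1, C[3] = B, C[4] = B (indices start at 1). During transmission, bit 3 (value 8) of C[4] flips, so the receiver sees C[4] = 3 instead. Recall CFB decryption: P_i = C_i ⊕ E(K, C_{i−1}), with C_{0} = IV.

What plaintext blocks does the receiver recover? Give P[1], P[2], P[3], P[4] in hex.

Only C[4] changed, to 3. In CFB, a change in C_i flips the same bit in P_i and garbles P_{i+1}. Decrypting the received ciphertext:
P[1]: E(K, 9) = B; D ⊕ B = 6.
P[2]: E(K, D) = 7; 1 ⊕ 7 = 6.
P[3]: E(K, 1) = 3; B ⊕ 3 = 8.
P[4]: E(K, B) = D; 3 ⊕ D = E.
Blocks that differ from the original plaintext: P[4].

P[1] = 6, P[2] = 6, P[3] = 8, P[4] = E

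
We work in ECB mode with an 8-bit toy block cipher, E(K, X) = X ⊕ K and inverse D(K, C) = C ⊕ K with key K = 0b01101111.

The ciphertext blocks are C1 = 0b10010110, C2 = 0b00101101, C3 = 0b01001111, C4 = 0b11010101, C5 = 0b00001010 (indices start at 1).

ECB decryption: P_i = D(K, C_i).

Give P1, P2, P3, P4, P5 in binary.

P1 = 0b11111001, P2 = 0b01000010, P3 = 0b00100000, P4 = 0b10111010, P5 = 0b01100101

P1: D(K, 0b10010110) = 0b11111001.
P2: D(K, 0b00101101) = 0b01000010.
P3: D(K, 0b01001111) = 0b00100000.
P4: D(K, 0b11010101) = 0b10111010.
P5: D(K, 0b00001010) = 0b01100101.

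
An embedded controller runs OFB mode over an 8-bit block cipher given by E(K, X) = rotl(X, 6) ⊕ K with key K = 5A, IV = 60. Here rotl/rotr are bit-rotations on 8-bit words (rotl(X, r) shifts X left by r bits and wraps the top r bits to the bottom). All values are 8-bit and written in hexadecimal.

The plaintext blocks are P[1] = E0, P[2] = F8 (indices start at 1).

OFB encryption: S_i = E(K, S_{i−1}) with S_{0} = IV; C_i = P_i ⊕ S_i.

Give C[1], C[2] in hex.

C[1] = A2, C[2] = 32

C[1]: S = E(K, 60) = 42; E0 ⊕ 42 = A2.
C[2]: S = E(K, 42) = CA; F8 ⊕ CA = 32.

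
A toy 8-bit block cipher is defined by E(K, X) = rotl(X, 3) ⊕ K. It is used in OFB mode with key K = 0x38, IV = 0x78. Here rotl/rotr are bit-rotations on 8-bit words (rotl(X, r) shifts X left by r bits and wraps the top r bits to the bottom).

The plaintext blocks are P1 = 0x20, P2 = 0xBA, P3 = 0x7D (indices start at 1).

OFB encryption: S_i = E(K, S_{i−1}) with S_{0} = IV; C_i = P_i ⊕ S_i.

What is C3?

C3 = 0x7A

C1: S = E(K, 0x78) = 0xFB; 0x20 ⊕ 0xFB = 0xDB.
C2: S = E(K, 0xFB) = 0xE7; 0xBA ⊕ 0xE7 = 0x5D.
C3: S = E(K, 0xE7) = 0x07; 0x7D ⊕ 0x07 = 0x7A.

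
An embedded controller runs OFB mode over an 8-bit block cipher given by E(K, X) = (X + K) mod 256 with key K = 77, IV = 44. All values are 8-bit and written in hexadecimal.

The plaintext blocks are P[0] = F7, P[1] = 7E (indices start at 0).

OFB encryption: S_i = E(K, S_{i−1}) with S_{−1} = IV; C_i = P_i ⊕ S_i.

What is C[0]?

C[0]: S = E(K, 44) = BB; F7 ⊕ BB = 4C.

C[0] = 4C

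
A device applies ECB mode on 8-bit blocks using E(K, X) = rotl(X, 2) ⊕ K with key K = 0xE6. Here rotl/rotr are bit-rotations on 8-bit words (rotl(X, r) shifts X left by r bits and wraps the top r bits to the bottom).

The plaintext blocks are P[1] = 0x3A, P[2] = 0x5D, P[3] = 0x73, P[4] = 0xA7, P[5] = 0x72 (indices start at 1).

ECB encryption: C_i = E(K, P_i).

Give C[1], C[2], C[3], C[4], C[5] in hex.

C[1] = 0x0E, C[2] = 0x93, C[3] = 0x2B, C[4] = 0x78, C[5] = 0x2F

C[1]: E(K, 0x3A) = 0x0E.
C[2]: E(K, 0x5D) = 0x93.
C[3]: E(K, 0x73) = 0x2B.
C[4]: E(K, 0xA7) = 0x78.
C[5]: E(K, 0x72) = 0x2F.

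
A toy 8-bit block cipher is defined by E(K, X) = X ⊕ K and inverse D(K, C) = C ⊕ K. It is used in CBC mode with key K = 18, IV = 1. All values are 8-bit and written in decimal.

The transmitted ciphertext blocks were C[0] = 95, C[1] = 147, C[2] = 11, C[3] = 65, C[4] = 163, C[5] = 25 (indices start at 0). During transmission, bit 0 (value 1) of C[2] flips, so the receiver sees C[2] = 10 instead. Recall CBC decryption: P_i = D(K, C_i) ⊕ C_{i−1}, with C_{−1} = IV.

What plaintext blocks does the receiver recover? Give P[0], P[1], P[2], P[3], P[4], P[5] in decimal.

Only C[2] changed, to 10. In CBC, a change in C_i garbles P_i and flips the same bit in P_{i+1}. Decrypting the received ciphertext:
P[0]: D(K, 95) = 77; 77 ⊕ 1 = 76.
P[1]: D(K, 147) = 129; 129 ⊕ 95 = 222.
P[2]: D(K, 10) = 24; 24 ⊕ 147 = 139.
P[3]: D(K, 65) = 83; 83 ⊕ 10 = 89.
P[4]: D(K, 163) = 177; 177 ⊕ 65 = 240.
P[5]: D(K, 25) = 11; 11 ⊕ 163 = 168.
Blocks that differ from the original plaintext: P[2], P[3].

P[0] = 76, P[1] = 222, P[2] = 139, P[3] = 89, P[4] = 240, P[5] = 168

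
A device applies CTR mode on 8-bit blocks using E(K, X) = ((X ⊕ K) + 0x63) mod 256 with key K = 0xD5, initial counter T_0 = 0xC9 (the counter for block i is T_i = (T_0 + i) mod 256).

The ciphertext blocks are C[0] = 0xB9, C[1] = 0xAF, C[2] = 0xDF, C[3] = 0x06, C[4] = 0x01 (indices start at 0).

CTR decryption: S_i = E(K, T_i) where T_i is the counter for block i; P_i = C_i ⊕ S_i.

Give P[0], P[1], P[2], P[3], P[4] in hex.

P[0] = 0xC6, P[1] = 0x2D, P[2] = 0x5E, P[3] = 0x7A, P[4] = 0x7A

P[0]: T = 0xC9, S = E(K, T) = 0x7F; 0xB9 ⊕ 0x7F = 0xC6.
P[1]: T = 0xCA, S = E(K, T) = 0x82; 0xAF ⊕ 0x82 = 0x2D.
P[2]: T = 0xCB, S = E(K, T) = 0x81; 0xDF ⊕ 0x81 = 0x5E.
P[3]: T = 0xCC, S = E(K, T) = 0x7C; 0x06 ⊕ 0x7C = 0x7A.
P[4]: T = 0xCD, S = E(K, T) = 0x7B; 0x01 ⊕ 0x7B = 0x7A.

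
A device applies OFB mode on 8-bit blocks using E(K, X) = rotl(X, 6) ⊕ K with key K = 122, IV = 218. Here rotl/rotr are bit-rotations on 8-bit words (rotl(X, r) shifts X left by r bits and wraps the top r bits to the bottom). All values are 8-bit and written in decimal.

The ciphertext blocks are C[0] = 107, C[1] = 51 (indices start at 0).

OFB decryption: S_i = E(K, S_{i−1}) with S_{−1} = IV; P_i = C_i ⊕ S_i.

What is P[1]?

P[0]: S = E(K, 218) = 204; 107 ⊕ 204 = 167.
P[1]: S = E(K, 204) = 73; 51 ⊕ 73 = 122.

P[1] = 122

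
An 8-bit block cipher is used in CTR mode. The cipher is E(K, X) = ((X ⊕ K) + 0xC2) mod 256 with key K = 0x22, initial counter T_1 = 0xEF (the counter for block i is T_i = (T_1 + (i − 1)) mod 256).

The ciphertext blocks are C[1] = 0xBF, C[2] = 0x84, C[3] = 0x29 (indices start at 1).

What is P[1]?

CTR decryption: S_i = E(K, T_i) where T_i is the counter for block i; P_i = C_i ⊕ S_i.
P[1]: T = 0xEF, S = E(K, T) = 0x8F; 0xBF ⊕ 0x8F = 0x30.

P[1] = 0x30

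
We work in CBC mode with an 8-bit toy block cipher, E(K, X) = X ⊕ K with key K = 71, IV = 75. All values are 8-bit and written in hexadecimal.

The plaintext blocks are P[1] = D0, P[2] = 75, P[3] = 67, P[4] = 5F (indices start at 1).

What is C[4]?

CBC encryption: C_i = E(K, P_i ⊕ C_{i−1}), with C_{0} = IV.
C[1]: P[1] ⊕ 75 = A5; E(K, A5) = D4.
C[2]: P[2] ⊕ D4 = A1; E(K, A1) = D0.
C[3]: P[3] ⊕ D0 = B7; E(K, B7) = C6.
C[4]: P[4] ⊕ C6 = 99; E(K, 99) = E8.

C[4] = E8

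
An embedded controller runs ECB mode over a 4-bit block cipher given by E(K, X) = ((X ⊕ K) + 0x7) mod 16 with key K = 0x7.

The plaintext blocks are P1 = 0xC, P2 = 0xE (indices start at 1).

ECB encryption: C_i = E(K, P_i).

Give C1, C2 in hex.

C1 = 0x2, C2 = 0x0

C1: E(K, 0xC) = 0x2.
C2: E(K, 0xE) = 0x0.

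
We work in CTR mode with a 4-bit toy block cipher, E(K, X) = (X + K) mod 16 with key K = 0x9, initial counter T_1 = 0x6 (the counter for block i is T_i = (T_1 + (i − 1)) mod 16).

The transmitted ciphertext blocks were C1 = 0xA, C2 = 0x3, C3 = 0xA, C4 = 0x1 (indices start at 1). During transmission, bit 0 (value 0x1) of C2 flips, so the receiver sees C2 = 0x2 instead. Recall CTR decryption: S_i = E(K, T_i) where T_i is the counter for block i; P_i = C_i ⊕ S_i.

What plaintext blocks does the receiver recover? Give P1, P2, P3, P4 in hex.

Only C2 changed, to 0x2. In CTR, a change in C_i flips the same bit in P_i only; the keystream is unaffected. Decrypting the received ciphertext:
P1: T = 0x6, S = E(K, T) = 0xF; 0xA ⊕ 0xF = 0x5.
P2: T = 0x7, S = E(K, T) = 0x0; 0x2 ⊕ 0x0 = 0x2.
P3: T = 0x8, S = E(K, T) = 0x1; 0xA ⊕ 0x1 = 0xB.
P4: T = 0x9, S = E(K, T) = 0x2; 0x1 ⊕ 0x2 = 0x3.
Blocks that differ from the original plaintext: P2.

P1 = 0x5, P2 = 0x2, P3 = 0xB, P4 = 0x3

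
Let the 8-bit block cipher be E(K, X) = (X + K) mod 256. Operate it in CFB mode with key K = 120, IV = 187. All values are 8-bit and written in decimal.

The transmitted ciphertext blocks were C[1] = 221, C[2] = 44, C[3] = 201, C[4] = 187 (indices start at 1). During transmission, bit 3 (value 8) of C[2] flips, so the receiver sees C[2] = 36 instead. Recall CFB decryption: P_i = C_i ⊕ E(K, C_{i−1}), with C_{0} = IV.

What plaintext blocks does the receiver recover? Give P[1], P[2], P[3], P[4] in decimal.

Only C[2] changed, to 36. In CFB, a change in C_i flips the same bit in P_i and garbles P_{i+1}. Decrypting the received ciphertext:
P[1]: E(K, 187) = 51; 221 ⊕ 51 = 238.
P[2]: E(K, 221) = 85; 36 ⊕ 85 = 113.
P[3]: E(K, 36) = 156; 201 ⊕ 156 = 85.
P[4]: E(K, 201) = 65; 187 ⊕ 65 = 250.
Blocks that differ from the original plaintext: P[2], P[3].

P[1] = 238, P[2] = 113, P[3] = 85, P[4] = 250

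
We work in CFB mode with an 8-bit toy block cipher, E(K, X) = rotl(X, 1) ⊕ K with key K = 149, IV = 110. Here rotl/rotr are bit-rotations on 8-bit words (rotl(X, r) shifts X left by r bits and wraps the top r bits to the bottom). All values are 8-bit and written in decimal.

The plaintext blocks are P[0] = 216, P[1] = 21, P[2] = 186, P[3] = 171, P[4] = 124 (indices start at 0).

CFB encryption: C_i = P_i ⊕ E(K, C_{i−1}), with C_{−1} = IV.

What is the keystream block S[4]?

72

C[0]: E(K, 110) = 73; 216 ⊕ 73 = 145.
C[1]: E(K, 145) = 182; 21 ⊕ 182 = 163.
C[2]: E(K, 163) = 210; 186 ⊕ 210 = 104.
C[3]: E(K, 104) = 69; 171 ⊕ 69 = 238.
C[4]: E(K, 238) = 72; 124 ⊕ 72 = 52.
So S[4] = 72.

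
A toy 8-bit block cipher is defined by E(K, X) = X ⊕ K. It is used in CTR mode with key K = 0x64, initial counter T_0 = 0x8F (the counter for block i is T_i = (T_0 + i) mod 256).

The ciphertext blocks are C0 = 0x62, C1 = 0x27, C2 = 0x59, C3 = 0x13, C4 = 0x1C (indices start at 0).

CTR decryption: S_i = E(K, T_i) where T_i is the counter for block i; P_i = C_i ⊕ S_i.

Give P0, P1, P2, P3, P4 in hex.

P0 = 0x89, P1 = 0xD3, P2 = 0xAC, P3 = 0xE5, P4 = 0xEB

P0: T = 0x8F, S = E(K, T) = 0xEB; 0x62 ⊕ 0xEB = 0x89.
P1: T = 0x90, S = E(K, T) = 0xF4; 0x27 ⊕ 0xF4 = 0xD3.
P2: T = 0x91, S = E(K, T) = 0xF5; 0x59 ⊕ 0xF5 = 0xAC.
P3: T = 0x92, S = E(K, T) = 0xF6; 0x13 ⊕ 0xF6 = 0xE5.
P4: T = 0x93, S = E(K, T) = 0xF7; 0x1C ⊕ 0xF7 = 0xEB.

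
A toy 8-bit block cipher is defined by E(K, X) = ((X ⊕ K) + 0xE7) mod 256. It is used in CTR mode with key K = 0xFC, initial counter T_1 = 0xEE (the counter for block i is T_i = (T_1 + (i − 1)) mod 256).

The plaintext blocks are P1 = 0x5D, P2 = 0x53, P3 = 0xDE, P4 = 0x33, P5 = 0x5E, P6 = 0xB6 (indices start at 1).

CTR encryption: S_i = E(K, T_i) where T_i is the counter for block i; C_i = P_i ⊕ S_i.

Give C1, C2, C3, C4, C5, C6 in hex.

C1 = 0xA4, C2 = 0xA9, C3 = 0x2D, C4 = 0xC7, C5 = 0xAB, C6 = 0x40

C1: T = 0xEE, S = E(K, T) = 0xF9; 0x5D ⊕ 0xF9 = 0xA4.
C2: T = 0xEF, S = E(K, T) = 0xFA; 0x53 ⊕ 0xFA = 0xA9.
C3: T = 0xF0, S = E(K, T) = 0xF3; 0xDE ⊕ 0xF3 = 0x2D.
C4: T = 0xF1, S = E(K, T) = 0xF4; 0x33 ⊕ 0xF4 = 0xC7.
C5: T = 0xF2, S = E(K, T) = 0xF5; 0x5E ⊕ 0xF5 = 0xAB.
C6: T = 0xF3, S = E(K, T) = 0xF6; 0xB6 ⊕ 0xF6 = 0x40.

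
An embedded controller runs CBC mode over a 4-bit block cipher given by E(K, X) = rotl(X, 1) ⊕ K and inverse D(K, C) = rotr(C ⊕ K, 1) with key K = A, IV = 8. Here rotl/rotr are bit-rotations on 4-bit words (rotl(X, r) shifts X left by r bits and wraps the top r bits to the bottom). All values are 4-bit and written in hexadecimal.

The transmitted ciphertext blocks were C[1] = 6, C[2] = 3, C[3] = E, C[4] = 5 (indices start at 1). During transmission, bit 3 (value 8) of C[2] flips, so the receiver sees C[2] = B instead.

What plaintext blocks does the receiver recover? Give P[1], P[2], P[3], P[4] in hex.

P[1] = E, P[2] = E, P[3] = 9, P[4] = 1

CBC decryption: P_i = D(K, C_i) ⊕ C_{i−1}, with C_{0} = IV.
Only C[2] changed, to B. In CBC, a change in C_i garbles P_i and flips the same bit in P_{i+1}. Decrypting the received ciphertext:
P[1]: D(K, 6) = 6; 6 ⊕ 8 = E.
P[2]: D(K, B) = 8; 8 ⊕ 6 = E.
P[3]: D(K, E) = 2; 2 ⊕ B = 9.
P[4]: D(K, 5) = F; F ⊕ E = 1.
Blocks that differ from the original plaintext: P[2], P[3].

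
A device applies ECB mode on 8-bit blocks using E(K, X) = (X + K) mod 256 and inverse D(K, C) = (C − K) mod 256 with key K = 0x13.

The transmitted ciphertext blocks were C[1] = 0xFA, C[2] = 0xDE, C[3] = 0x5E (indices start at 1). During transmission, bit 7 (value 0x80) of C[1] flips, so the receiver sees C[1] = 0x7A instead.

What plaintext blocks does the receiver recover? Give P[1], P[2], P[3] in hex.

ECB decryption: P_i = D(K, C_i).
Only C[1] changed, to 0x7A. In ECB, a change in C_i affects only P_i. Decrypting the received ciphertext:
P[1]: D(K, 0x7A) = 0x67.
P[2]: D(K, 0xDE) = 0xCB.
P[3]: D(K, 0x5E) = 0x4B.
Blocks that differ from the original plaintext: P[1].

P[1] = 0x67, P[2] = 0xCB, P[3] = 0x4B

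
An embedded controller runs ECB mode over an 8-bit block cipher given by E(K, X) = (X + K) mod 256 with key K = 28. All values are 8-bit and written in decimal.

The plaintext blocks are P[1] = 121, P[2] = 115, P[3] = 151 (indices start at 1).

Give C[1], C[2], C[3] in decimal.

C[1] = 149, C[2] = 143, C[3] = 179

ECB encryption: C_i = E(K, P_i).
C[1]: E(K, 121) = 149.
C[2]: E(K, 115) = 143.
C[3]: E(K, 151) = 179.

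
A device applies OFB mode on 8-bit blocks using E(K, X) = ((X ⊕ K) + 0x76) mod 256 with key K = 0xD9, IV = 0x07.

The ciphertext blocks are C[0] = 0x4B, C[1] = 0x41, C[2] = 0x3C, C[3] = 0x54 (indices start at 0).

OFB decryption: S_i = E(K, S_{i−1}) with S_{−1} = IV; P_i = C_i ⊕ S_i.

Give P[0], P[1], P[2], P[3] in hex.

P[0] = 0x1F, P[1] = 0x42, P[2] = 0x6C, P[3] = 0xAB

P[0]: S = E(K, 0x07) = 0x54; 0x4B ⊕ 0x54 = 0x1F.
P[1]: S = E(K, 0x54) = 0x03; 0x41 ⊕ 0x03 = 0x42.
P[2]: S = E(K, 0x03) = 0x50; 0x3C ⊕ 0x50 = 0x6C.
P[3]: S = E(K, 0x50) = 0xFF; 0x54 ⊕ 0xFF = 0xAB.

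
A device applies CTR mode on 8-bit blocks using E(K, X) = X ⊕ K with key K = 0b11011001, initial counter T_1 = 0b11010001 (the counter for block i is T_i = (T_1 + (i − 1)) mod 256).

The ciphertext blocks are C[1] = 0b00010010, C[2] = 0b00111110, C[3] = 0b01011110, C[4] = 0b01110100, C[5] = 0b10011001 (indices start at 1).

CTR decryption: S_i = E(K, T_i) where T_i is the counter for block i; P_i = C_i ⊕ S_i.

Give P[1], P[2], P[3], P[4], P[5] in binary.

P[1]: T = 0b11010001, S = E(K, T) = 0b00001000; 0b00010010 ⊕ 0b00001000 = 0b00011010.
P[2]: T = 0b11010010, S = E(K, T) = 0b00001011; 0b00111110 ⊕ 0b00001011 = 0b00110101.
P[3]: T = 0b11010011, S = E(K, T) = 0b00001010; 0b01011110 ⊕ 0b00001010 = 0b01010100.
P[4]: T = 0b11010100, S = E(K, T) = 0b00001101; 0b01110100 ⊕ 0b00001101 = 0b01111001.
P[5]: T = 0b11010101, S = E(K, T) = 0b00001100; 0b10011001 ⊕ 0b00001100 = 0b10010101.

P[1] = 0b00011010, P[2] = 0b00110101, P[3] = 0b01010100, P[4] = 0b01111001, P[5] = 0b10010101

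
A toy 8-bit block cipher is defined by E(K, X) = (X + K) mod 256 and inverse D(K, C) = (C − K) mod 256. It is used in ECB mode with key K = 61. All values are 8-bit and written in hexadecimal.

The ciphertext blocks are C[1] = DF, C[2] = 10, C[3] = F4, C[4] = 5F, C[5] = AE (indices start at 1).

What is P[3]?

ECB decryption: P_i = D(K, C_i).
P[3]: D(K, F4) = 93.

P[3] = 93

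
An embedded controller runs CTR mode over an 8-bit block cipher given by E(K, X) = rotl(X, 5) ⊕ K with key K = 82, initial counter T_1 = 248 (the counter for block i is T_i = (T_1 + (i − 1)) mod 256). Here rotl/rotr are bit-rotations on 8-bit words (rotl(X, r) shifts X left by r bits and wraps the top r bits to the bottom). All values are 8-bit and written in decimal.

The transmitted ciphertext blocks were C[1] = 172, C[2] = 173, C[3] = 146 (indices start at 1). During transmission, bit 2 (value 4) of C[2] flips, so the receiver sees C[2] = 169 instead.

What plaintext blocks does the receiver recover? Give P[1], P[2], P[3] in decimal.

CTR decryption: S_i = E(K, T_i) where T_i is the counter for block i; P_i = C_i ⊕ S_i.
Only C[2] changed, to 169. In CTR, a change in C_i flips the same bit in P_i only; the keystream is unaffected. Decrypting the received ciphertext:
P[1]: T = 248, S = E(K, T) = 77; 172 ⊕ 77 = 225.
P[2]: T = 249, S = E(K, T) = 109; 169 ⊕ 109 = 196.
P[3]: T = 250, S = E(K, T) = 13; 146 ⊕ 13 = 159.
Blocks that differ from the original plaintext: P[2].

P[1] = 225, P[2] = 196, P[3] = 159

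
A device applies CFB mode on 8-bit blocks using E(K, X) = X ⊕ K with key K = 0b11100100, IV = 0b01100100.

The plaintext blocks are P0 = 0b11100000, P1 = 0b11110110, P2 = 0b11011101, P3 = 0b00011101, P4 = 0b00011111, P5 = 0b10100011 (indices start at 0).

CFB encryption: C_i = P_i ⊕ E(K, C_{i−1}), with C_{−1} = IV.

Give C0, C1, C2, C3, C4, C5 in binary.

C0 = 0b01100000, C1 = 0b01110010, C2 = 0b01001011, C3 = 0b10110010, C4 = 0b01001001, C5 = 0b00001110

C0: E(K, 0b01100100) = 0b10000000; 0b11100000 ⊕ 0b10000000 = 0b01100000.
C1: E(K, 0b01100000) = 0b10000100; 0b11110110 ⊕ 0b10000100 = 0b01110010.
C2: E(K, 0b01110010) = 0b10010110; 0b11011101 ⊕ 0b10010110 = 0b01001011.
C3: E(K, 0b01001011) = 0b10101111; 0b00011101 ⊕ 0b10101111 = 0b10110010.
C4: E(K, 0b10110010) = 0b01010110; 0b00011111 ⊕ 0b01010110 = 0b01001001.
C5: E(K, 0b01001001) = 0b10101101; 0b10100011 ⊕ 0b10101101 = 0b00001110.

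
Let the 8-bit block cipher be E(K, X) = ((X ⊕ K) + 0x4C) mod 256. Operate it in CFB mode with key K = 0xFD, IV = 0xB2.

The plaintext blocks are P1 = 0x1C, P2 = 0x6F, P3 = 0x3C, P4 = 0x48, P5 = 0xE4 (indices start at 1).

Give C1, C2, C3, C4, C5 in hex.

CFB encryption: C_i = P_i ⊕ E(K, C_{i−1}), with C_{0} = IV.
C1: E(K, 0xB2) = 0x9B; 0x1C ⊕ 0x9B = 0x87.
C2: E(K, 0x87) = 0xC6; 0x6F ⊕ 0xC6 = 0xA9.
C3: E(K, 0xA9) = 0xA0; 0x3C ⊕ 0xA0 = 0x9C.
C4: E(K, 0x9C) = 0xAD; 0x48 ⊕ 0xAD = 0xE5.
C5: E(K, 0xE5) = 0x64; 0xE4 ⊕ 0x64 = 0x80.

C1 = 0x87, C2 = 0xA9, C3 = 0x9C, C4 = 0xE5, C5 = 0x80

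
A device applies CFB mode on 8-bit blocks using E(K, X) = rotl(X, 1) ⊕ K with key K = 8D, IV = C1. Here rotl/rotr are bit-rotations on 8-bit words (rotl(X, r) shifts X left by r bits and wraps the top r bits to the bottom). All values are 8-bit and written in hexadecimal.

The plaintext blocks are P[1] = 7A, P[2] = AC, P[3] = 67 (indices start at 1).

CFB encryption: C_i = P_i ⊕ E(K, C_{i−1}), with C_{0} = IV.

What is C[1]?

C[1]: E(K, C1) = 0E; 7A ⊕ 0E = 74.

C[1] = 74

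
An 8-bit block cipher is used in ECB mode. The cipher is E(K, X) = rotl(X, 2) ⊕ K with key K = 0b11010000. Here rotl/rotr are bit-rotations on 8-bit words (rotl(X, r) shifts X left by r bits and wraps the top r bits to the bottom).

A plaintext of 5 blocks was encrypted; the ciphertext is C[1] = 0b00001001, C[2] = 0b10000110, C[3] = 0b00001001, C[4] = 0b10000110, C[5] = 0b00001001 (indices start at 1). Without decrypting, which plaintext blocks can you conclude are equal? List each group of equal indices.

P[1] = P[3] = P[5]; P[2] = P[4]

ECB encrypts each block independently with the same key, so equal ciphertext blocks imply equal plaintext blocks.
C[1] = C[3] = C[5] = 0b00001001, so P[1] = P[3] = P[5].
C[2] = C[4] = 0b10000110, so P[2] = P[4].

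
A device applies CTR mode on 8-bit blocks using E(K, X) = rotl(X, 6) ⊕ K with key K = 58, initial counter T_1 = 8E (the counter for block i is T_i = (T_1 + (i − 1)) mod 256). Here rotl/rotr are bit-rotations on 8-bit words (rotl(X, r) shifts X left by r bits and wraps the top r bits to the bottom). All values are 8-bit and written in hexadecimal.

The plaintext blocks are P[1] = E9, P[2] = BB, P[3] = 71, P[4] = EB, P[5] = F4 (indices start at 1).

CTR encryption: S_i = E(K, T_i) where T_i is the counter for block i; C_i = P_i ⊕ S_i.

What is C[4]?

C[4] = D7

C[1]: T = 8E, S = E(K, T) = FB; E9 ⊕ FB = 12.
C[2]: T = 8F, S = E(K, T) = BB; BB ⊕ BB = 00.
C[3]: T = 90, S = E(K, T) = 7C; 71 ⊕ 7C = 0D.
C[4]: T = 91, S = E(K, T) = 3C; EB ⊕ 3C = D7.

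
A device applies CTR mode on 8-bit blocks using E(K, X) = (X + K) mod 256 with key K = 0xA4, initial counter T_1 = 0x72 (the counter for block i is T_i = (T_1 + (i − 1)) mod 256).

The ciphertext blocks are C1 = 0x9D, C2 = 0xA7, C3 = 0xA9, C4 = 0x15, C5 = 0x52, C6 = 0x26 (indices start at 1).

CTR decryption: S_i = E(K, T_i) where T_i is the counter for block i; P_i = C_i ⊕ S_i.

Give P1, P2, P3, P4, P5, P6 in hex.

P1: T = 0x72, S = E(K, T) = 0x16; 0x9D ⊕ 0x16 = 0x8B.
P2: T = 0x73, S = E(K, T) = 0x17; 0xA7 ⊕ 0x17 = 0xB0.
P3: T = 0x74, S = E(K, T) = 0x18; 0xA9 ⊕ 0x18 = 0xB1.
P4: T = 0x75, S = E(K, T) = 0x19; 0x15 ⊕ 0x19 = 0x0C.
P5: T = 0x76, S = E(K, T) = 0x1A; 0x52 ⊕ 0x1A = 0x48.
P6: T = 0x77, S = E(K, T) = 0x1B; 0x26 ⊕ 0x1B = 0x3D.

P1 = 0x8B, P2 = 0xB0, P3 = 0xB1, P4 = 0x0C, P5 = 0x48, P6 = 0x3D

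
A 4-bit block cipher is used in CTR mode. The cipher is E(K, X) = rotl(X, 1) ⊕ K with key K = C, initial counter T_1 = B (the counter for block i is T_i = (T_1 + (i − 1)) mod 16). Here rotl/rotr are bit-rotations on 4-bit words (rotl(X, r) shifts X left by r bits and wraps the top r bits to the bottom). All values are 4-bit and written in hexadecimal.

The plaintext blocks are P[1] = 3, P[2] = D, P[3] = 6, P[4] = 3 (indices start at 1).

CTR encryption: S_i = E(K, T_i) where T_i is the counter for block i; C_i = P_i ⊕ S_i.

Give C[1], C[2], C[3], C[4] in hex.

C[1] = 8, C[2] = 8, C[3] = 1, C[4] = 2

C[1]: T = B, S = E(K, T) = B; 3 ⊕ B = 8.
C[2]: T = C, S = E(K, T) = 5; D ⊕ 5 = 8.
C[3]: T = D, S = E(K, T) = 7; 6 ⊕ 7 = 1.
C[4]: T = E, S = E(K, T) = 1; 3 ⊕ 1 = 2.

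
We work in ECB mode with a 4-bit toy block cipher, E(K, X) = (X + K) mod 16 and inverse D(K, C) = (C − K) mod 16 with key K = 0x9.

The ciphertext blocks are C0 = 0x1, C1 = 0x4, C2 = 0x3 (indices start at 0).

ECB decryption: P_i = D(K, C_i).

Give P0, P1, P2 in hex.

P0: D(K, 0x1) = 0x8.
P1: D(K, 0x4) = 0xB.
P2: D(K, 0x3) = 0xA.

P0 = 0x8, P1 = 0xB, P2 = 0xA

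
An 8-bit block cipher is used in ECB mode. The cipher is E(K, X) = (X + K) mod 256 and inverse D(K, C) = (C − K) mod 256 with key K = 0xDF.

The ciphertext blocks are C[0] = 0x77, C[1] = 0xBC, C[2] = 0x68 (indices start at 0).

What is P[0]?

ECB decryption: P_i = D(K, C_i).
P[0]: D(K, 0x77) = 0x98.

P[0] = 0x98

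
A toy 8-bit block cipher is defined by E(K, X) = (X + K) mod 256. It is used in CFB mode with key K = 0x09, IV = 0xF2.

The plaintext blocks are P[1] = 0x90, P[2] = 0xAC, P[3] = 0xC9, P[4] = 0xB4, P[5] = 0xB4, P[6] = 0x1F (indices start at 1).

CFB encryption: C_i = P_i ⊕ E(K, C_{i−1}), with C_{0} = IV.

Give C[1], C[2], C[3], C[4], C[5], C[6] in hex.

C[1] = 0x6B, C[2] = 0xD8, C[3] = 0x28, C[4] = 0x85, C[5] = 0x3A, C[6] = 0x5C

C[1]: E(K, 0xF2) = 0xFB; 0x90 ⊕ 0xFB = 0x6B.
C[2]: E(K, 0x6B) = 0x74; 0xAC ⊕ 0x74 = 0xD8.
C[3]: E(K, 0xD8) = 0xE1; 0xC9 ⊕ 0xE1 = 0x28.
C[4]: E(K, 0x28) = 0x31; 0xB4 ⊕ 0x31 = 0x85.
C[5]: E(K, 0x85) = 0x8E; 0xB4 ⊕ 0x8E = 0x3A.
C[6]: E(K, 0x3A) = 0x43; 0x1F ⊕ 0x43 = 0x5C.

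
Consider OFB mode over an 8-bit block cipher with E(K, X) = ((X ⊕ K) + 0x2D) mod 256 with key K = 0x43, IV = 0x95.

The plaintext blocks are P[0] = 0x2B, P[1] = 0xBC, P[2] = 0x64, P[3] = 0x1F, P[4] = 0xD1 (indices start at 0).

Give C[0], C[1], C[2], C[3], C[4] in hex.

C[0] = 0x28, C[1] = 0xD1, C[2] = 0x3F, C[3] = 0x5A, C[4] = 0xE2

OFB encryption: S_i = E(K, S_{i−1}) with S_{−1} = IV; C_i = P_i ⊕ S_i.
C[0]: S = E(K, 0x95) = 0x03; 0x2B ⊕ 0x03 = 0x28.
C[1]: S = E(K, 0x03) = 0x6D; 0xBC ⊕ 0x6D = 0xD1.
C[2]: S = E(K, 0x6D) = 0x5B; 0x64 ⊕ 0x5B = 0x3F.
C[3]: S = E(K, 0x5B) = 0x45; 0x1F ⊕ 0x45 = 0x5A.
C[4]: S = E(K, 0x45) = 0x33; 0xD1 ⊕ 0x33 = 0xE2.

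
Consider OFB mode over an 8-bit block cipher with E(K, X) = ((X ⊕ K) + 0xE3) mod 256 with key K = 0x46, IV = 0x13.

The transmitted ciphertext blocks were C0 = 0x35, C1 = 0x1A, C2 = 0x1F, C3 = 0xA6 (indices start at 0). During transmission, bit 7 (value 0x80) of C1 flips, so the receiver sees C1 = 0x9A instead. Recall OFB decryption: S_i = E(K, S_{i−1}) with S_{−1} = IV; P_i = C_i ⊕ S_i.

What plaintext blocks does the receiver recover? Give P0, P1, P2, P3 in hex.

Only C1 changed, to 0x9A. In OFB, a change in C_i flips the same bit in P_i only; the keystream is unaffected. Decrypting the received ciphertext:
P0: S = E(K, 0x13) = 0x38; 0x35 ⊕ 0x38 = 0x0D.
P1: S = E(K, 0x38) = 0x61; 0x9A ⊕ 0x61 = 0xFB.
P2: S = E(K, 0x61) = 0x0A; 0x1F ⊕ 0x0A = 0x15.
P3: S = E(K, 0x0A) = 0x2F; 0xA6 ⊕ 0x2F = 0x89.
Blocks that differ from the original plaintext: P1.

P0 = 0x0D, P1 = 0xFB, P2 = 0x15, P3 = 0x89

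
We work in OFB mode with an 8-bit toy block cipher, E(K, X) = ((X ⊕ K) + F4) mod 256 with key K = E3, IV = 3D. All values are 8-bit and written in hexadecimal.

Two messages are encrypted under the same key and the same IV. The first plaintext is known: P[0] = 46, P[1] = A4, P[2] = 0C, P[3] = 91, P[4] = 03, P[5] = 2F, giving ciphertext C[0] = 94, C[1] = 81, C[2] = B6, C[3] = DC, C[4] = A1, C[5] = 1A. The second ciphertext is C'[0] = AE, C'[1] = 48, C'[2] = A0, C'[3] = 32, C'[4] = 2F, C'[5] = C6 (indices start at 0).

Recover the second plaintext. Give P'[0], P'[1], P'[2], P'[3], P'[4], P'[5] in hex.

P'[0] = 7C, P'[1] = 6D, P'[2] = 1A, P'[3] = 7F, P'[4] = 8D, P'[5] = F3

In OFB with a reused IV, both messages share the same keystream S_i, so C_i ⊕ C'_i = P_i ⊕ P'_i and thus P'_i = P_i ⊕ C_i ⊕ C'_i.
P'[0]: 46 ⊕ 94 ⊕ AE = 7C.
P'[1]: A4 ⊕ 81 ⊕ 48 = 6D.
P'[2]: 0C ⊕ B6 ⊕ A0 = 1A.
P'[3]: 91 ⊕ DC ⊕ 32 = 7F.
P'[4]: 03 ⊕ A1 ⊕ 2F = 8D.
P'[5]: 2F ⊕ 1A ⊕ C6 = F3.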